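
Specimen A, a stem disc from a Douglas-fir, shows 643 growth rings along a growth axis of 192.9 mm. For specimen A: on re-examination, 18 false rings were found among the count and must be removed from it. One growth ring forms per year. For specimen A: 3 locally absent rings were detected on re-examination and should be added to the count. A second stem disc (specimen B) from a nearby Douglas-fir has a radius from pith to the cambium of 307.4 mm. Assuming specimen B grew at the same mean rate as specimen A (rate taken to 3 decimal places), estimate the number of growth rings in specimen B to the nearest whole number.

Specimen A: correcting the raw count gives 643 − 18 + 3 = 628 true growth rings.
A: 192.9 mm over 628 years gives 192.9 / 628 ≈ 0.307 mm/yr.
B spans 307.4 / 0.307 = 1001.30 years ≈ 1001 growth rings.

1001 growth rings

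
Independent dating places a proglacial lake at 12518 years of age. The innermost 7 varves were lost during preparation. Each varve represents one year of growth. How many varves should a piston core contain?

12511 varves

Expected varves over 12518 years: 12518.
Subtracting the 7 varves not captured gives 12518 − 7 = 12511 varves in the record.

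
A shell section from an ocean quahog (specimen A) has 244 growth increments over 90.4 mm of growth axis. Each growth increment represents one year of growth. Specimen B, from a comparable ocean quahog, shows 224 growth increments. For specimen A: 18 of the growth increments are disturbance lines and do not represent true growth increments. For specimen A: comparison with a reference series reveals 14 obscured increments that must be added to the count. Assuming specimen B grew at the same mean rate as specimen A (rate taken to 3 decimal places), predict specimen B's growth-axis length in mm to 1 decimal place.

84.4 mm

Specimen A: after corrections the count is 244 − 18 + 14 = 240 growth increments.
A: Mean rate = 90.4 mm / 240 years ≈ 0.377 mm per year.
B's length ≈ 0.377 × 224 = 84.4 mm.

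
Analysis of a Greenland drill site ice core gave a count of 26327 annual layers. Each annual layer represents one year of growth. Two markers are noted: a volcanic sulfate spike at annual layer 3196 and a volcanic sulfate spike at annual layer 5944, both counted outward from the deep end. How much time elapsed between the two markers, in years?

5944 − 3196 = 2748 annual layers lie between the two events.
At one annual layer per year, 2748 years elapsed between them.

2748 years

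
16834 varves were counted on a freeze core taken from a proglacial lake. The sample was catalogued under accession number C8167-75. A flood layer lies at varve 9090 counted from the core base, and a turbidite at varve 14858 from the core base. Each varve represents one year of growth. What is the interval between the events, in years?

5768 yr

The two markers are separated by 14858 − 9090 = 5768 varves.
At one varve per year, 5768 years elapsed between them.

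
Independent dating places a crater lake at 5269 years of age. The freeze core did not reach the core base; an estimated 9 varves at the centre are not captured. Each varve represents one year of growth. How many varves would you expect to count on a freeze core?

One varve per year gives 5269 varves over 5269 years.
Less the 9 uncaptured varves: 5269 − 9 = 5260.

5260 varves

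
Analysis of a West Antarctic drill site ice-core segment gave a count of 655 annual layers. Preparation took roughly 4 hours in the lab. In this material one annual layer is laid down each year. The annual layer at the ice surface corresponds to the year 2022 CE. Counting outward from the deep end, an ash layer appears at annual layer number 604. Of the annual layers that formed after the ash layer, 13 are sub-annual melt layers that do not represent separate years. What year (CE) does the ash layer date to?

1984 CE

The ash layer sits at annual layer 604 from the deep end, so 655 − 604 = 51 annual layers formed after it.
Excluding 13 false annual layers: 51 − 13 = 38.
Counting back 38 years from 2022 CE places the ash layer in 2022 − 38 = 1984 CE.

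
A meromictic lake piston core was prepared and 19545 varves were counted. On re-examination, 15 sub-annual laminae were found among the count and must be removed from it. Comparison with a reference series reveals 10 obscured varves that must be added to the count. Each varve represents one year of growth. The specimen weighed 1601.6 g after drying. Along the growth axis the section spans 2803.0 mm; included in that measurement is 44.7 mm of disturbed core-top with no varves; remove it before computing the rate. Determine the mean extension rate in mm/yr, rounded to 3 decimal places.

0.141 mm/yr

Correcting the raw count gives 19545 − 15 + 10 = 19540 true varves.
Net length = 2803.0 − 44.7 = 2758.3 mm.
Mean rate = 2758.3 mm / 19540 years ≈ 0.141 mm/yr.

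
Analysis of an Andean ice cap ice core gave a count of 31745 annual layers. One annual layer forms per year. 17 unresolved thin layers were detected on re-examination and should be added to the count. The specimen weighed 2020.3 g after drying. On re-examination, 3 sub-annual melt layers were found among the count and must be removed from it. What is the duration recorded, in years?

Correcting the raw count gives 31745 − 3 + 17 = 31759 true annual layers.
At one annual layer per year, that is 31759 years.

31759 years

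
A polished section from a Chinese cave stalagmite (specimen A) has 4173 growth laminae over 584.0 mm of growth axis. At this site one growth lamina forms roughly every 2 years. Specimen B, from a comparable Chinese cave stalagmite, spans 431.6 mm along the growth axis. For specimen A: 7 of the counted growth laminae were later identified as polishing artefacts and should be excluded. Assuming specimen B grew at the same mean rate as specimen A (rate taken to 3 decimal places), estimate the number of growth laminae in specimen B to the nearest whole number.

Specimen A: adjusted count: 4173 − 7 = 4166 growth laminae.
Specimen A: at 2 years per growth lamina, 4166 × 2 = 8332 years.
A: Extension rate ≈ 584.0 / 8332 = 0.070 mm/yr.
Specimen B: 431.6 mm / 0.070 mm per year = 6165.71 years; at 2 years per growth lamina that is 6165.71 / 2 ≈ 3083 growth laminae.

3083 growth laminae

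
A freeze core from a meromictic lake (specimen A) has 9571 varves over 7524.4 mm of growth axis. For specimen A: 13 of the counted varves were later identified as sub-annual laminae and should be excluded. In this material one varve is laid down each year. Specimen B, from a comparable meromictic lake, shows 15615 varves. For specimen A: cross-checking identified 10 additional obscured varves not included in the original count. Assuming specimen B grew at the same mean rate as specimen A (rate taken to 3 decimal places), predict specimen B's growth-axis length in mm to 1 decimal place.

Specimen A: adjusted count: 9571 − 13 + 10 = 9568 varves.
A: Mean rate = 7524.4 mm / 9568 years ≈ 0.786 mm/yr.
B's length ≈ 0.786 × 15615 = 12273.4 mm.

12273.4 mm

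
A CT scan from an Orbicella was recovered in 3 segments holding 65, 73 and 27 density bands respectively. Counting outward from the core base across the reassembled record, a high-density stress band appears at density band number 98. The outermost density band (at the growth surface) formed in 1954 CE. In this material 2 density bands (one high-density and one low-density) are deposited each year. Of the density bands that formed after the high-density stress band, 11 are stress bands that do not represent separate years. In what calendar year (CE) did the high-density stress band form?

1926 CE

Total density bands = 65 + 73 + 27 = 165.
The high-density stress band sits at density band 98 from the core base, so 165 − 98 = 67 density bands formed after it.
Removing the 11 false density bands leaves 67 − 11 = 56 true density bands beyond the high-density stress band.
Dividing by 2 density bands per year: 56 / 2 = 28 years.
Counting back 28 years from 1954 CE places the high-density stress band in 1954 − 28 = 1926 CE.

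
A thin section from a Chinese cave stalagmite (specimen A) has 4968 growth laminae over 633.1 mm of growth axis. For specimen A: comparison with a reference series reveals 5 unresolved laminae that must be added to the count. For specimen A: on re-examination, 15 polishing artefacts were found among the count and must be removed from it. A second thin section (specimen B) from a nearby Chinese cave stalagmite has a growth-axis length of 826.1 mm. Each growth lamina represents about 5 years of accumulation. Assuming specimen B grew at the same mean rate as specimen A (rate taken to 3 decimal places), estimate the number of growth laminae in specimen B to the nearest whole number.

Specimen A: correcting the raw count gives 4968 − 15 + 5 = 4958 true growth laminae.
Specimen A: 4958 growth laminae at 5 years each span 4958 × 5 = 24790 years.
A: Extension rate ≈ 633.1 / 24790 = 0.026 mm per year.
For B, 826.1 / 0.026 = 31773.08 years; at 5 years per growth lamina that is 31773.08 / 5 ≈ 6355 growth laminae.

6355 growth laminae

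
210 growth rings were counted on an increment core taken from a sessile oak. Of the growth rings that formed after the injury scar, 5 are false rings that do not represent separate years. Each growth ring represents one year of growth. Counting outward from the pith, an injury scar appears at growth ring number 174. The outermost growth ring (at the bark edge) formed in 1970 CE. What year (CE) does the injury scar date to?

1939 CE

210 − 174 = 36 growth rings lie beyond the injury scar toward the bark edge.
Excluding 5 false growth rings: 36 − 5 = 31.
Counting back 31 years from 1970 CE places the injury scar in 1970 − 31 = 1939 CE.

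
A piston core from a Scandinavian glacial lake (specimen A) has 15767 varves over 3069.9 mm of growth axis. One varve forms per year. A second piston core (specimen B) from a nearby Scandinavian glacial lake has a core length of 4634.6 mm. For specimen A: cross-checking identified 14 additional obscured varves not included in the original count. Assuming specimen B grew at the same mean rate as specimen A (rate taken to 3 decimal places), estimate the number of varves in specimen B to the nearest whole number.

23767 varves

Specimen A: adjusted count: 15767 + 14 = 15781 varves.
A: Mean rate = 3069.9 mm / 15781 years ≈ 0.195 mm per year.
B spans 4634.6 / 0.195 = 23767.18 years ≈ 23767 varves.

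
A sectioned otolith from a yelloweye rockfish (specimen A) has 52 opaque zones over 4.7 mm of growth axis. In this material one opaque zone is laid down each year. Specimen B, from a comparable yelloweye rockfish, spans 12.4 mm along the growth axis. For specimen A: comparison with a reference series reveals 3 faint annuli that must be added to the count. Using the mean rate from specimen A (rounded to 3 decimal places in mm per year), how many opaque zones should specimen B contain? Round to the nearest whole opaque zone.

Specimen A: adjusted count: 52 + 3 = 55 opaque zones.
A: Mean rate = 4.7 mm / 55 years ≈ 0.085 mm/yr.
For B, 12.4 / 0.085 = 145.88 years ≈ 146 opaque zones.

146 opaque zones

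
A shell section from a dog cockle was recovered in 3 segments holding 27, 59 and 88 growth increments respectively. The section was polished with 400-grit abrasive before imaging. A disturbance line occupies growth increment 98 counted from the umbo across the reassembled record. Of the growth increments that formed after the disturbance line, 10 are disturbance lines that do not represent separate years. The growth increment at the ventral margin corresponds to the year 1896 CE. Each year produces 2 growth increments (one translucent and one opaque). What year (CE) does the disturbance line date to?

1863 CE

Total growth increments = 27 + 59 + 88 = 174.
The disturbance line sits at growth increment 98 from the umbo, so 174 − 98 = 76 growth increments formed after it.
Excluding 10 false growth increments: 76 − 10 = 66.
Dividing by 2 growth increments per year: 66 / 2 = 33 years.
1896 − 33 = 1863 CE.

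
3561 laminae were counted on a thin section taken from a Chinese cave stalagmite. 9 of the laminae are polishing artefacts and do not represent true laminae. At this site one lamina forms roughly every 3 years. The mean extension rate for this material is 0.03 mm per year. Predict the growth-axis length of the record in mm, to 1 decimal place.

Adjusted count: 3561 − 9 = 3552 laminae.
3552 laminae at 3 years each span 3552 × 3 = 10656 years.
Predicted length = 0.03 mm/year × 10656 years = 319.7 mm.

319.7 mm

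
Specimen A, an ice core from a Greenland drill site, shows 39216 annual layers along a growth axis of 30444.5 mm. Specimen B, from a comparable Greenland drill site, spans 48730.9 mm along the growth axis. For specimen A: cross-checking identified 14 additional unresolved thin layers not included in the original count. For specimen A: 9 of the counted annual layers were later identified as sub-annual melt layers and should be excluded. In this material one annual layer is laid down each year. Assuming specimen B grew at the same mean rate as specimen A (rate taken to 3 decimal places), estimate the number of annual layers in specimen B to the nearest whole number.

62798 annual layers

Specimen A: true annual layer count = 39216 − 9 + 14 = 39221.
A: Extension rate ≈ 30444.5 / 39221 = 0.776 mm/yr.
B spans 48730.9 / 0.776 = 62797.55 years ≈ 62798 annual layers.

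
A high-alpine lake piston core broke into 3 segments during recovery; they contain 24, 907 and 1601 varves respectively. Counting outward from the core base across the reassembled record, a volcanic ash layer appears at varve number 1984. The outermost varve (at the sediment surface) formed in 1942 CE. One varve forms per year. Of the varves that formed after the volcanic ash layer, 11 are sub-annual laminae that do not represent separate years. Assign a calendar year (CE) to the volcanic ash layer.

1405 CE

Total varves = 24 + 907 + 1601 = 2532.
The volcanic ash layer sits at varve 1984 from the core base, so 2532 − 1984 = 548 varves formed after it.
Excluding 11 false varves: 548 − 11 = 537.
Counting back 537 years from 1942 CE places the volcanic ash layer in 1942 − 537 = 1405 CE.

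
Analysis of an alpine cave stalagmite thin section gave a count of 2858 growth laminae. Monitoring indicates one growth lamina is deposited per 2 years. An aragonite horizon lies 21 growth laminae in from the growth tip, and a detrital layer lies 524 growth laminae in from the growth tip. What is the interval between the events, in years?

1006 years

524 − 21 = 503 growth laminae lie between the two events.
503 growth laminae at 2 years each span 503 × 2 = 1006 years.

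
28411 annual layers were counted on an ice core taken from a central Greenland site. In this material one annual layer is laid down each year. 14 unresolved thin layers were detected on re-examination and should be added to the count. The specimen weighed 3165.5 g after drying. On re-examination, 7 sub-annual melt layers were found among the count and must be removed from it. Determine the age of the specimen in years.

After corrections the count is 28411 − 7 + 14 = 28418 annual layers.
At one annual layer per year, that is 28418 years.

28418 years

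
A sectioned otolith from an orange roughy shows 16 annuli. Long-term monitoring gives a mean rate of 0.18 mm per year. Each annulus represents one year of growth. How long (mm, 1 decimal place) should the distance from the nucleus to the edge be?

The record spans 16 years at 0.18 mm per year.
Predicted length = 0.18 mm/year × 16 years = 2.9 mm.

2.9 mm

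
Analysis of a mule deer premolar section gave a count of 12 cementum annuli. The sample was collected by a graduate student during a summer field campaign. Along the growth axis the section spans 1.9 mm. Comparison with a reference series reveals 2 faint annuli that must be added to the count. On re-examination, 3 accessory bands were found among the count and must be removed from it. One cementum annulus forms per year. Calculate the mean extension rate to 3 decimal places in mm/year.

0.173 mm/year

Adjusted count: 12 − 3 + 2 = 11 cementum annuli.
1.9 mm over 11 years gives 1.9 / 11 ≈ 0.173 mm/year.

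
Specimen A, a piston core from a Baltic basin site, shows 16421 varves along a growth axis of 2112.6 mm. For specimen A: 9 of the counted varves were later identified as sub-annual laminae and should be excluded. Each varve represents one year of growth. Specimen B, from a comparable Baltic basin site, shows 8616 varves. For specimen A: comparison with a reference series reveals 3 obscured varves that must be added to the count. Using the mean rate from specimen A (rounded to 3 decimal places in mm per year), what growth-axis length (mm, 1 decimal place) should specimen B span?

1111.5 mm

Specimen A: after corrections the count is 16421 − 9 + 3 = 16415 varves.
A: Extension rate ≈ 2112.6 / 16415 = 0.129 mm/year.
Length of B = 0.129 × 8616 = 1111.5 mm.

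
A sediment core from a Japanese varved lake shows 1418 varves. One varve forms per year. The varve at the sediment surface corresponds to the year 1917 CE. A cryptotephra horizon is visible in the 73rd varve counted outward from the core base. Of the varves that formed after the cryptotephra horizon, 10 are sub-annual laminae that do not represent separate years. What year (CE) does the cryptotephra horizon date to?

Between varve 73 and the sediment surface there are 1418 − 73 = 1345 varves.
1345 − 10 false = 1335 true varves after the cryptotephra horizon.
The varve at the sediment surface is 1917 CE, so the cryptotephra horizon dates to 1917 − 1335 = 582 CE.

582 CE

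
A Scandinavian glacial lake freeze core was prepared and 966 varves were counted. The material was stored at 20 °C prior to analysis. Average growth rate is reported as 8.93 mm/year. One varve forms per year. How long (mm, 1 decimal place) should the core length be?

966 years of growth are recorded.
966 years at 8.93 mm/year gives 8.93 × 966 = 8626.4 mm.

8626.4 mm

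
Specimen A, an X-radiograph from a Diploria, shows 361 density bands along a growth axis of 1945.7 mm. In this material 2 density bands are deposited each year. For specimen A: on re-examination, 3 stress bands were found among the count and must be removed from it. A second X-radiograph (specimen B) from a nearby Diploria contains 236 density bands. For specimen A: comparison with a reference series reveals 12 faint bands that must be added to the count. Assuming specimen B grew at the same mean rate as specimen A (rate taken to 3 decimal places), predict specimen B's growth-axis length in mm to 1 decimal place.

1241.0 mm

Specimen A: true density band count = 361 − 3 + 12 = 370.
Specimen A: with 2 density bands per year, 370 / 2 = 185 years.
A: Extension rate ≈ 1945.7 / 185 = 10.517 mm per year.
Specimen B: 236 density bands at 2 per year is 236 / 2 = 118 years. For B, 10.517 mm/year × 118 years = 1241.0 mm.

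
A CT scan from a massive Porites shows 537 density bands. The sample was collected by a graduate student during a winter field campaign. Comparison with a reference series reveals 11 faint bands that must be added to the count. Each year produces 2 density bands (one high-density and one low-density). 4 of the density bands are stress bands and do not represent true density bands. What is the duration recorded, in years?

272 yr

After corrections the count is 537 − 4 + 11 = 544 density bands.
544 density bands at 2 per year is 544 / 2 = 272 years.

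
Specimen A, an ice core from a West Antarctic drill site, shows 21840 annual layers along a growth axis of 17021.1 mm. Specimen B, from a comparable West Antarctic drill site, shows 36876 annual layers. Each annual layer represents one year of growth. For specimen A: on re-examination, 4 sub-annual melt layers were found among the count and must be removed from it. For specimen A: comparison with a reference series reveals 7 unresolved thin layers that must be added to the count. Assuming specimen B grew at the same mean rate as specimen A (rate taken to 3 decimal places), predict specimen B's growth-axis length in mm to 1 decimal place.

Specimen A: correcting the raw count gives 21840 − 4 + 7 = 21843 true annual layers.
A: Extension rate ≈ 17021.1 / 21843 = 0.779 mm/yr.
Length of B = 0.779 × 36876 = 28726.4 mm.

28726.4 mm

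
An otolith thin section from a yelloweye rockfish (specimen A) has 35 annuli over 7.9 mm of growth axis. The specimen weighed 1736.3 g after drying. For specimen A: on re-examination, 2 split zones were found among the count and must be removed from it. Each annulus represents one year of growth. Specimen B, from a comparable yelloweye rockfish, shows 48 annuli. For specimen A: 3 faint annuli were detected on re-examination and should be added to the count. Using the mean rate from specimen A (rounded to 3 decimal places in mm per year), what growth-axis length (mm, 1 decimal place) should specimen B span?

Specimen A: adjusted count: 35 − 2 + 3 = 36 annuli.
A: Mean rate = 7.9 mm / 36 years ≈ 0.219 mm/year.
Length of B = 0.219 × 48 = 10.5 mm.

10.5 mm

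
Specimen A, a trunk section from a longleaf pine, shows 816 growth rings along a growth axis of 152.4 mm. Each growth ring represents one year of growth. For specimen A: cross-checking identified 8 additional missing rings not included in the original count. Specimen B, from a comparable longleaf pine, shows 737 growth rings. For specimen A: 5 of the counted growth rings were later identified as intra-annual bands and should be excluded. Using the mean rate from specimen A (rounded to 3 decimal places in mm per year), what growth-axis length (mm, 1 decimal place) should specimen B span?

Specimen A: correcting the raw count gives 816 − 5 + 8 = 819 true growth rings.
A: Mean rate = 152.4 mm / 819 years ≈ 0.186 mm/yr.
Length of B = 0.186 × 737 = 137.1 mm.

137.1 mm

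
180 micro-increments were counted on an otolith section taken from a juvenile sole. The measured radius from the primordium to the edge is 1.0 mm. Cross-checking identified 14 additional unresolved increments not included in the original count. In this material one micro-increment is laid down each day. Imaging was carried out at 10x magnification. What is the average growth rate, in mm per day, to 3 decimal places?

After corrections the count is 180 + 14 = 194 micro-increments.
Extension rate ≈ 1.0 / 194 = 0.005 mm per day.

0.005 mm per day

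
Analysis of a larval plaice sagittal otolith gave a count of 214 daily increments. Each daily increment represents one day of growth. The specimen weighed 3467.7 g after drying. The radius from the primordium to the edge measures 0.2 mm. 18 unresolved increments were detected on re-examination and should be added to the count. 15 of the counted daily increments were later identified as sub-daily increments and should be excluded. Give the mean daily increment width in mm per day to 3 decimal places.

Correcting the raw count gives 214 − 15 + 18 = 217 true daily increments.
Mean rate = 0.2 mm / 217 days ≈ 0.001 mm per day.

0.001 mm per day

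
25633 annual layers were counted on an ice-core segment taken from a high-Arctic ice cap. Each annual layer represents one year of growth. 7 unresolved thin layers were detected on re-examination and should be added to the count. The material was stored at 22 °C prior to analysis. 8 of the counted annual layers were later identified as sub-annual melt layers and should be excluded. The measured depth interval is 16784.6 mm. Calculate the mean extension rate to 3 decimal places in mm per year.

0.655 mm per year

True annual layer count = 25633 − 8 + 7 = 25632.
Extension rate ≈ 16784.6 / 25632 = 0.655 mm per year.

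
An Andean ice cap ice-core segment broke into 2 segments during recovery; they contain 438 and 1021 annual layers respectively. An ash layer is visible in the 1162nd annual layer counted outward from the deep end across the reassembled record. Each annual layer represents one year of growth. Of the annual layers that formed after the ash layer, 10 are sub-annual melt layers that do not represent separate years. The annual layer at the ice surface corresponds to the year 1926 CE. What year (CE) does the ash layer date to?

1639 CE

Total annual layers = 438 + 1021 = 1459.
The ash layer sits at annual layer 1162 from the deep end, so 1459 − 1162 = 297 annual layers formed after it.
Excluding 10 false annual layers: 297 − 10 = 287.
1926 − 287 = 1639 CE.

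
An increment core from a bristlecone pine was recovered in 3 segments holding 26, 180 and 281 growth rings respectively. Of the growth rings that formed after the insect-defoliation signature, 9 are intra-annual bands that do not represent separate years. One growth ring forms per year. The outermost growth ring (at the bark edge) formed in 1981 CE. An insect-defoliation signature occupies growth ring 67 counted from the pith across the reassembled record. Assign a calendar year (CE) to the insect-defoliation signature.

1570 CE

Total growth rings = 26 + 180 + 281 = 487.
Between growth ring 67 and the bark edge there are 487 − 67 = 420 growth rings.
420 − 9 false = 411 true growth rings after the insect-defoliation signature.
1981 − 411 = 1570 CE.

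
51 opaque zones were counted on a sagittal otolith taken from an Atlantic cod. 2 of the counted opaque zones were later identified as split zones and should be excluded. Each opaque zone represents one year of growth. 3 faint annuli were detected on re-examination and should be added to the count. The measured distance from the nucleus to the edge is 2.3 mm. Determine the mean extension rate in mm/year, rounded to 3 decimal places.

After corrections the count is 51 − 2 + 3 = 52 opaque zones.
2.3 mm over 52 years gives 2.3 / 52 ≈ 0.044 mm/year.

0.044 mm/year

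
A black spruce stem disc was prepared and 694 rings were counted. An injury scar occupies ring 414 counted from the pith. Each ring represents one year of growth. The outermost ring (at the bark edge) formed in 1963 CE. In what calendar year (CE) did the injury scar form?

1683 CE

The injury scar sits at ring 414 from the pith, so 694 − 414 = 280 rings formed after it.
Counting back 280 years from 1963 CE places the injury scar in 1963 − 280 = 1683 CE.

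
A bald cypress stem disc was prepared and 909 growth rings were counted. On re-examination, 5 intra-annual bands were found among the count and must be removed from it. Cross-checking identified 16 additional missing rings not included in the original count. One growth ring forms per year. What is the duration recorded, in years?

920 years

Correcting the raw count gives 909 − 5 + 16 = 920 true growth rings.
At one growth ring per year, that is 920 years.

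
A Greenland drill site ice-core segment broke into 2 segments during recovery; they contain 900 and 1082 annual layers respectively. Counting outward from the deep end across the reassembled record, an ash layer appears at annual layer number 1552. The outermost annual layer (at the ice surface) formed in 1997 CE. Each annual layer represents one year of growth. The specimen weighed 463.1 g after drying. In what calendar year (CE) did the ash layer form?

Total annual layers = 900 + 1082 = 1982.
1982 − 1552 = 430 annual layers lie beyond the ash layer toward the ice surface.
Counting back 430 years from 1997 CE places the ash layer in 1997 − 430 = 1567 CE.

1567 CE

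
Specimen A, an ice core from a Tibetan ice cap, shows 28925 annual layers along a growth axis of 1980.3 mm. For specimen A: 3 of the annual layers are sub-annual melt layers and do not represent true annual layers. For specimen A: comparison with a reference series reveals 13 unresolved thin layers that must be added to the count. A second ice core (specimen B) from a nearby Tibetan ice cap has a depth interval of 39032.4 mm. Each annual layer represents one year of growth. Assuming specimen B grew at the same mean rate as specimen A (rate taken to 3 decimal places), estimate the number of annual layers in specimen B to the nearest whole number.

Specimen A: correcting the raw count gives 28925 − 3 + 13 = 28935 true annual layers.
A: Mean rate = 1980.3 mm / 28935 years ≈ 0.068 mm per year.
For B, 39032.4 / 0.068 = 574005.88 years ≈ 574006 annual layers.

574006 annual layers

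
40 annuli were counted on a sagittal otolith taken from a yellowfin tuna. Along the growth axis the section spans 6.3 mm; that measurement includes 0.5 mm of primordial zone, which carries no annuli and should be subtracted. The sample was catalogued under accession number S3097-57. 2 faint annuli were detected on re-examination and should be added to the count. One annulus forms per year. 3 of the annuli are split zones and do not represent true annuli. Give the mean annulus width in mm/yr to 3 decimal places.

After corrections the count is 40 − 3 + 2 = 39 annuli.
Removing the 0.5 mm offcut leaves 6.3 − 0.5 = 5.8 mm.
5.8 mm over 39 years gives 5.8 / 39 ≈ 0.149 mm/yr.

0.149 mm/yr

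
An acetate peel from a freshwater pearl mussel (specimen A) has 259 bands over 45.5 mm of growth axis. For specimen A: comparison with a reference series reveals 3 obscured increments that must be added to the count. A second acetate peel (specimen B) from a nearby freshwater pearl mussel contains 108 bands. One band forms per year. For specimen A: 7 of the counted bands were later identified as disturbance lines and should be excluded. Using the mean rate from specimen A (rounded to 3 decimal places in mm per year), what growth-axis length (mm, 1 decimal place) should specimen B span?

Specimen A: adjusted count: 259 − 7 + 3 = 255 bands.
A: 45.5 mm over 255 years gives 45.5 / 255 ≈ 0.178 mm per year.
B's length ≈ 0.178 × 108 = 19.2 mm.

19.2 mm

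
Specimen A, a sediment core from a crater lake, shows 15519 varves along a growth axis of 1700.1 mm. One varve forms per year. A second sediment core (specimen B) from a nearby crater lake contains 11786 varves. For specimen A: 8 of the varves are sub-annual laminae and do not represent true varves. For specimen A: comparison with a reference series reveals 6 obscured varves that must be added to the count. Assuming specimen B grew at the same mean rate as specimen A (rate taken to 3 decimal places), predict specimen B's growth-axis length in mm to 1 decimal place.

1296.5 mm

Specimen A: after corrections the count is 15519 − 8 + 6 = 15517 varves.
A: Mean rate = 1700.1 mm / 15517 years ≈ 0.110 mm/yr.
For B, 0.110 mm/year × 11786 years = 1296.5 mm.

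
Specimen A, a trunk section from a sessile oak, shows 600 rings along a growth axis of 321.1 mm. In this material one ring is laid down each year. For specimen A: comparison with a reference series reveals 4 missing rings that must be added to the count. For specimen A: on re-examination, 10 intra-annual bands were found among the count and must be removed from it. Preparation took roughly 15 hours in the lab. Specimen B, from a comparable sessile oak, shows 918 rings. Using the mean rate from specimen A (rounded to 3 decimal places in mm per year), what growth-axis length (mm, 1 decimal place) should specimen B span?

Specimen A: true ring count = 600 − 10 + 4 = 594.
A: 321.1 mm over 594 years gives 321.1 / 594 ≈ 0.541 mm per year.
Length of B = 0.541 × 918 = 496.6 mm.

496.6 mm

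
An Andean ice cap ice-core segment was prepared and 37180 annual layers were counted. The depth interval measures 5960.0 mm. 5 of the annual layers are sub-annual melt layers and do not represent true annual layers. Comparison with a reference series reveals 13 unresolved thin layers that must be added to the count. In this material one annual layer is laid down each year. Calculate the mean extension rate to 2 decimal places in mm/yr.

Correcting the raw count gives 37180 − 5 + 13 = 37188 true annual layers.
Extension rate ≈ 5960.0 / 37188 = 0.16 mm/yr.

0.16 mm/yr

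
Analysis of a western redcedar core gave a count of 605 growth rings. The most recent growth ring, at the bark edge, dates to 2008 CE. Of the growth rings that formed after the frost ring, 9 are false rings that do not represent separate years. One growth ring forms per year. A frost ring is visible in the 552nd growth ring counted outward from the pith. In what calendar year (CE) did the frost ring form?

1964 CE

Between growth ring 552 and the bark edge there are 605 − 552 = 53 growth rings.
53 − 9 false = 44 true growth rings after the frost ring.
The growth ring at the bark edge is 2008 CE, so the frost ring dates to 2008 − 44 = 1964 CE.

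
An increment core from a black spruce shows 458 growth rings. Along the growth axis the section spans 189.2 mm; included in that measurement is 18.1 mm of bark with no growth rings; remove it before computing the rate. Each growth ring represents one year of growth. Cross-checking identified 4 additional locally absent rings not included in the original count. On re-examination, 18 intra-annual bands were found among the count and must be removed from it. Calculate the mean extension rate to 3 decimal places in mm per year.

True growth ring count = 458 − 18 + 4 = 444.
The growth record spans 189.2 − 18.1 = 171.1 mm.
Mean rate = 171.1 mm / 444 years ≈ 0.385 mm per year.

0.385 mm per year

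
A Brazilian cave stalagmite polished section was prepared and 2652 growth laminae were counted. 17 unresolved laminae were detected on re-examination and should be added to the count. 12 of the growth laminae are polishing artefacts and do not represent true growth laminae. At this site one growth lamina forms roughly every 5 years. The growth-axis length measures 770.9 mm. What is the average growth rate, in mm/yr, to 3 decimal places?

0.058 mm/yr

After corrections the count is 2652 − 12 + 17 = 2657 growth laminae.
2657 growth laminae at 5 years each span 2657 × 5 = 13285 years.
Extension rate ≈ 770.9 / 13285 = 0.058 mm/yr.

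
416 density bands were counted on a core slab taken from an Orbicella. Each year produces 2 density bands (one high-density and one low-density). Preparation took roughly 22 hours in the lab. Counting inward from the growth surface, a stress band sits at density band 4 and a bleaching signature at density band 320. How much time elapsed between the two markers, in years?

158 yr

320 − 4 = 316 density bands lie between the two events.
Dividing by 2 density bands per year: 316 / 2 = 158 years.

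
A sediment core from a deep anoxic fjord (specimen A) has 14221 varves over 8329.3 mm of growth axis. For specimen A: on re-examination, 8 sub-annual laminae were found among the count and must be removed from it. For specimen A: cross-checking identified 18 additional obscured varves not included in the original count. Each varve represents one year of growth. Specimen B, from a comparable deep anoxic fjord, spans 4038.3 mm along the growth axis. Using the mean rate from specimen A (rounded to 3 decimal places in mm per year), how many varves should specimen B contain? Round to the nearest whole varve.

6903 varves

Specimen A: correcting the raw count gives 14221 − 8 + 18 = 14231 true varves.
A: Mean rate = 8329.3 mm / 14231 years ≈ 0.585 mm per year.
Specimen B: 4038.3 mm / 0.585 mm per year = 6903.08 years ≈ 6903 varves.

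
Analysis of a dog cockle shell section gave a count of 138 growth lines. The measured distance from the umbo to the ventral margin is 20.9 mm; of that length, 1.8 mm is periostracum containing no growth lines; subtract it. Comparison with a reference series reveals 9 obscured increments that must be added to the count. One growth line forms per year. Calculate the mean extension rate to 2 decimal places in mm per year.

0.13 mm per year

True growth line count = 138 + 9 = 147.
Removing the 1.8 mm offcut leaves 20.9 − 1.8 = 19.1 mm.
19.1 mm over 147 years gives 19.1 / 147 ≈ 0.13 mm per year.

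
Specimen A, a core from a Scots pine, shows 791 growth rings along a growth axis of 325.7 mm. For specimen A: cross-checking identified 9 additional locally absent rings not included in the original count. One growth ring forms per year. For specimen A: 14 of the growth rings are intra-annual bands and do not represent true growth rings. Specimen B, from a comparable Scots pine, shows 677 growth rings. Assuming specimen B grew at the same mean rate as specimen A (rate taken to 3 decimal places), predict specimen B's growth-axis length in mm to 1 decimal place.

Specimen A: true growth ring count = 791 − 14 + 9 = 786.
A: 325.7 mm over 786 years gives 325.7 / 786 ≈ 0.414 mm per year.
For B, 0.414 mm/year × 677 years = 280.3 mm.

280.3 mm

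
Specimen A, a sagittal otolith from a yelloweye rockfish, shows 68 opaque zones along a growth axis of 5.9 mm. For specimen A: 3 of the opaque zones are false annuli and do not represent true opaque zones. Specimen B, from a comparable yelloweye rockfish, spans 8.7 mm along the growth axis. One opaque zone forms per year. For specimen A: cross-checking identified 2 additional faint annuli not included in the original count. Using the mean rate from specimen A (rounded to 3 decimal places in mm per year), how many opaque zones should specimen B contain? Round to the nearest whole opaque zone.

Specimen A: adjusted count: 68 − 3 + 2 = 67 opaque zones.
A: Extension rate ≈ 5.9 / 67 = 0.088 mm/yr.
Specimen B: 8.7 mm / 0.088 mm per year = 98.86 years ≈ 99 opaque zones.

99 opaque zones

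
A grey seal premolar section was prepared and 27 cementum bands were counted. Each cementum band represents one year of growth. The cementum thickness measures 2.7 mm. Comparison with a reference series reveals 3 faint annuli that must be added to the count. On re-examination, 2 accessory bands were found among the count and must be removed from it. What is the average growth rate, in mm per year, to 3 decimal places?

True cementum band count = 27 − 2 + 3 = 28.
2.7 mm over 28 years gives 2.7 / 28 ≈ 0.096 mm per year.

0.096 mm per year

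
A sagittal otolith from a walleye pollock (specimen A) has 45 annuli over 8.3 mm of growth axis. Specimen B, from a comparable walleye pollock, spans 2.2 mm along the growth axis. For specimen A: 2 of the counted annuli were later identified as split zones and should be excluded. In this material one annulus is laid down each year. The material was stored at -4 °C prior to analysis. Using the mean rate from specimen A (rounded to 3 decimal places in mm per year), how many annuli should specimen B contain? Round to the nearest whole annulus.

11 annuli

Specimen A: adjusted count: 45 − 2 = 43 annuli.
A: Extension rate ≈ 8.3 / 43 = 0.193 mm/yr.
B spans 2.2 / 0.193 = 11.40 years ≈ 11 annuli.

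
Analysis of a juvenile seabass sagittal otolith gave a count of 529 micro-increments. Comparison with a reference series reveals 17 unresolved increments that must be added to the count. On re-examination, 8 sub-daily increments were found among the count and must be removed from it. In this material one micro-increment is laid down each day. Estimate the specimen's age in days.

After corrections the count is 529 − 8 + 17 = 538 micro-increments.
One micro-increment per day makes the duration 538 days.

538 days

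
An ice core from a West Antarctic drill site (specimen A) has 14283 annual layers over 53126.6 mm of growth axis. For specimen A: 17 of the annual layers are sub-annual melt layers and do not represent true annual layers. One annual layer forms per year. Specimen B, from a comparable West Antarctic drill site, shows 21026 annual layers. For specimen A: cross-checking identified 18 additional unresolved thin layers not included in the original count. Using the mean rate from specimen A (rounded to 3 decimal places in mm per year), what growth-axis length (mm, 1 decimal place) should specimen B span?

Specimen A: true annual layer count = 14283 − 17 + 18 = 14284.
A: Mean rate = 53126.6 mm / 14284 years ≈ 3.719 mm/yr.
Length of B = 3.719 × 21026 = 78195.7 mm.

78195.7 mm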